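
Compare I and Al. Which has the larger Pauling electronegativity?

I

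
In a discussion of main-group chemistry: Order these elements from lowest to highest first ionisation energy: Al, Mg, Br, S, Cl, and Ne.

Ne is in period 2, group 18; Mg is in period 3, group 2; Al is in period 3, group 13; S is in period 3, group 16; Cl is in period 3, group 17; Br is in period 4, group 17.
Across a period the outer electron is held more tightly (higher IE₁); down a group it sits in a higher shell, more shielded, and comes off more easily.
Neither a single period nor a single group — weigh both effects.
Mg > Al: this pair runs against the simple trend — see the exception note.
S > Mg: both are in period 3; the period trend gives S the larger value.
Br > S: period and group pull opposite ways; the across-period shift dominates (1140 vs 1000 kJ/mol).
Cl > Br: they share group 17; the group trend gives Cl the larger value.
Ne > Cl: both effects reinforce here, so Ne is clearly the higher of the two.
Note the exception: Mg has a higher first ionization energy than Al, contrary to the simple trend — Al's single 3p electron is easier to remove than one from Mg's filled 3s².
For reference (kJ/mol): Ne 2081, Mg 738, Al 578, S 1000, Cl 1251, Br 1140.
So from lowest to highest: Al < Mg < S < Br < Cl < Ne.

Al < Mg < S < Br < Cl < Ne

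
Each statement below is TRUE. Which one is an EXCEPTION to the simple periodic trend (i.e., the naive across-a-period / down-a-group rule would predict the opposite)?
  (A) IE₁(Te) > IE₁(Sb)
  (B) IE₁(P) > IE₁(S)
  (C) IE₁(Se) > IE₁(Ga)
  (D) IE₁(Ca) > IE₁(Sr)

(B)

The general trend: first ionisation energy increases across a period and decreases down a group.
(A) Te (period 5, group 16) vs Sb (period 5, group 15): the stated order agrees with the simple trend.
(B) P (period 3, group 15) vs S (period 3, group 16): the stated order contradicts the simple trend.
(C) Se (period 4, group 16) vs Ga (period 4, group 13): the stated order agrees with the simple trend.
(D) Ca (period 4, group 2) vs Sr (period 5, group 2): the stated order agrees with the simple trend.
The exception is (B): S (3p⁴) ionizes more easily than half-filled P (3p³) because the paired 3p electron in S is pushed out by e⁻–e⁻ repulsion.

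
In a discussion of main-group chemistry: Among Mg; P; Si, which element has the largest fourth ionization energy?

Consider each +3 ion: Mg³⁺ is already 1 electron into the core; P³⁺ still has 2 valence electrons; Si³⁺ still has 1 valence electron.
Breaking into a closed-shell core is much more expensive than removing a leftover valence electron — Mg has the largest IE_4 here.
Valence configurations: P³⁺ [Ne]3s², Si³⁺ [Ne]3s¹.
Approximate IE_4 values (kJ/mol): Mg 10543, P 4964, Si 4356.
Putting it together, IE_4: Si < P < Mg.

Mg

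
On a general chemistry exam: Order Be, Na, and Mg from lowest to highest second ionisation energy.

Mg, Be, Na

The second ionization energy removes an electron from the +1 ion. For each element: Be⁺ still has 1 valence electron; Na⁺ is the bare [Ne] core; Mg⁺ still has 1 valence electron.
Breaking into a closed-shell core is much more expensive than removing a leftover valence electron — Na has the largest IE_2 here.
Valence configurations: Be⁺ [He]2s¹, Mg⁺ [Ne]3s¹.
Tabulated IE_2 (kJ/mol): Be 1757, Na 4562, Mg 1451.
Overall IE_2 order: Mg < Be < Na.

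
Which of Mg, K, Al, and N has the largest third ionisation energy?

IE_3 is the cost of taking one more electron from the +2 cation: Mg²⁺ is the bare [Ne] core; K²⁺ is already 1 electron into the core; Al²⁺ still has 1 valence electron; N²⁺ still has 3 valence electrons.
Usually core removal costs more than valence removal, but here the competition is close: a tightly held n=2 valence electron can cost more to remove than an n=3 core electron, so the actual values have to decide it.
Valence configurations: Al²⁺ [Ne]3s¹, N²⁺ [He]2s²2p¹.
Tabulated IE_3 (kJ/mol): Mg 7733, K 4420, Al 2745, N 4578.
Overall IE_3 order: Al < K < N < Mg.

Mg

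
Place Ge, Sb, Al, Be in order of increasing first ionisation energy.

Al, Ge, Sb, Be

Removing the outermost electron gets harder across a period and easier down a group.
A diagonal step moves right (one effect) and down (the opposite effect) at once.
Ge > Al: the two effects oppose for this pair; the across-period effect wins (762 vs 578 kJ/mol).
Sb > Ge: period and group pull opposite ways; the across-period shift dominates (831 vs 762 kJ/mol).
Be > Sb: period and group pull opposite ways; the down-group shift dominates (900 vs 831 kJ/mol).
Tabulated first ionization energy (kJ/mol): Be 900, Al 578, Ge 762, Sb 831.
So from lowest to highest: Al < Ge < Sb < Be.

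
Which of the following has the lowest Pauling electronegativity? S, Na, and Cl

Na is in period 3, group 1; S is in period 3, group 16; Cl is in period 3, group 17.
Atoms toward the upper right of the periodic table pull bonding electrons most strongly.
All lie in period 3, so electronegativity increases left to right.
The lowest Pauling electronegativity among these belongs to Na.

Na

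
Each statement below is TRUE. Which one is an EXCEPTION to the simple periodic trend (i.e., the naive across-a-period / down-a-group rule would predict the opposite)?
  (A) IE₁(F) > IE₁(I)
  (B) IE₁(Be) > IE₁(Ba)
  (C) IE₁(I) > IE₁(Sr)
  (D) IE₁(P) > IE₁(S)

The general trend: first ionization energy increases across a period and decreases down a group.
(A) F (period 2, group 17) vs I (period 5, group 17): the stated order agrees with the simple trend.
(B) Be (period 2, group 2) vs Ba (period 6, group 2): the stated order agrees with the simple trend.
(C) I (period 5, group 17) vs Sr (period 5, group 2): the stated order agrees with the simple trend.
(D) P (period 3, group 15) vs S (period 3, group 16): the stated order contradicts the simple trend.
The exception is (D): S (3p⁴) ionizes more easily than half-filled P (3p³) because the paired 3p electron in S is pushed out by e⁻–e⁻ repulsion.

(D)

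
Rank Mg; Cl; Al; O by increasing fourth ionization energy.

Cl, O, Mg, Al

IE_4 is the cost of taking one more electron from the +3 cation: Mg³⁺ is already 1 electron into the core; Cl³⁺ still has 4 valence electrons; Al³⁺ is the bare [Ne] core; O³⁺ still has 3 valence electrons.
Core electrons are held far more tightly than valence electrons, so Mg and Al top the IE_4 order.
Valence configurations: Cl³⁺ [Ne]3s²3p², O³⁺ [He]2s²2p¹.
Approximate IE_4 values (kJ/mol): Mg 10543, Cl 5159, Al 11577, O 7469.
So the fourth ionization energies run Cl < O < Mg < Al.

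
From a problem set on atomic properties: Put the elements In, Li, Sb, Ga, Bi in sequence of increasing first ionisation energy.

Li, In, Ga, Bi, Sb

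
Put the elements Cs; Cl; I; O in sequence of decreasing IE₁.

O > Cl > I > Cs

O is in period 2, group 16; Cl is in period 3, group 17; I is in period 5, group 17; Cs is in period 6, group 1.
Across a period the outer electron is held more tightly (higher IE₁); down a group it sits in a higher shell, more shielded, and comes off more easily.
Here both period and group differ, so the two effects have to be weighed against each other.
I > Cs: relative to Cs, both the across-period and down-group shifts push I's first ionization energy up.
Cl > I: they share group 17; the group trend gives Cl the larger value.
O > Cl: the two effects oppose for this pair; the down-group effect wins (1314 vs 1251 kJ/mol).
Approximate values (kJ/mol): O 1314, Cl 1251, I 1008, Cs 376.
So from highest to lowest: O > Cl > I > Cs.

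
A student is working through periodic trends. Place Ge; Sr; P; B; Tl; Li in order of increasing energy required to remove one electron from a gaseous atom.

Li is in period 2, group 1; B is in period 2, group 13; P is in period 3, group 15; Ge is in period 4, group 14; Sr is in period 5, group 2; Tl is in period 6, group 13.
IE₁ increases left→right with effective nuclear charge and decreases top→bottom as the valence shell moves farther out.
Neither a single period nor a single group — weigh both effects.
Sr > Li: the two effects oppose for this pair; the across-period effect wins (550 vs 520 kJ/mol).
Tl > Sr: period and group pull opposite ways; the across-period shift dominates (589 vs 550 kJ/mol).
Ge > Tl: relative to Tl, both the across-period and down-group shifts push Ge's first ionization energy up.
B > Ge: period and group pull opposite ways; the down-group shift dominates (801 vs 762 kJ/mol).
P > B: period and group pull opposite ways; the across-period shift dominates (1012 vs 801 kJ/mol).
Approximate values (kJ/mol): Li 520, B 801, P 1012, Ge 762, Sr 550, Tl 589.
So from lowest to highest: Li < Sr < Tl < Ge < B < P.

Li < Sr < Tl < Ge < B < P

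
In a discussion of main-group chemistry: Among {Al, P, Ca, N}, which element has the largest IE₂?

N

After 1 electron has been removed, what remains? Al⁺ still has 2 valence electrons; P⁺ still has 4 valence electrons; Ca⁺ still has 1 valence electron; N⁺ still has 4 valence electrons.
All are still removing valence electrons, so compare the +1 ions as you would atoms: IE_2 generally rises across a period (higher Z_eff) and falls down a group (larger shell), subject to the usual subshell exceptions.
Valence configurations: Al⁺ [Ne]3s², P⁺ [Ne]3s²3p², Ca⁺ [Ar]4s¹, N⁺ [He]2s²2p².
Tabulated IE_2 (kJ/mol): Al 1817, P 1907, Ca 1145, N 2856.
Hence IE_2: Ca < Al < P < N.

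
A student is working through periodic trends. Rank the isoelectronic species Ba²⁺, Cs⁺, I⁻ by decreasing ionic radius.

I⁻, Cs⁺, Ba²⁺

All of these have 54 electrons, so size is governed by nuclear charge alone: the more protons, the stronger the pull on the same electron cloud, and the smaller the ion.
Nuclear charges: Ba²⁺ (Z=56), Cs⁺ (Z=55), I⁻ (Z=53).
Largest to smallest: I⁻ > Cs⁺ > Ba²⁺.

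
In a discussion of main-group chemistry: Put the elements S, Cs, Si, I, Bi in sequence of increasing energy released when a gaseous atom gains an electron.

Cs < Bi < Si < S < I

Si is in period 3, group 14; S is in period 3, group 16; I is in period 5, group 17; Cs is in period 6, group 1; Bi is in period 6, group 15.
Atoms with high Z_eff and room in the valence shell (especially the halogens) have the most exothermic electron affinities.
Neither a single period nor a single group — weigh both effects.
Bi > Cs: Bi lies to the right of Cs in period 6, so the across-period effect alone puts Bi higher.
Si > Bi: period and group pull opposite ways; the down-group shift dominates (134 vs 91 kJ/mol).
S > Si: both are in period 3; the period trend gives S the larger value.
I > S: period and group pull opposite ways; the across-period shift dominates (295 vs 200 kJ/mol).
For reference (kJ/mol): Si 134, S 200, I 295, Cs 46, Bi 91.
So from lowest to highest: Cs < Bi < Si < S < I.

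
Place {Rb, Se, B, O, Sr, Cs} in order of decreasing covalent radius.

Cs > Rb > Sr > Se > B > O

Across a period the added protons contract the valence shell; down a group each new principal shell makes the atom larger.
Here both period and group differ, so the two effects have to be weighed against each other.
B > O: B lies to the left of O in period 2, so the across-period effect alone puts B larger.
Se > B: the two effects oppose for this pair; the down-group effect wins (116 vs 85 pm).
Sr > Se: both effects reinforce here, so Sr is clearly the larger of the two.
Rb > Sr: Rb lies to the left of Sr in period 5, so the across-period effect alone puts Rb larger.
Cs > Rb: Cs sits below Rb in group 1, so the down-group effect alone puts Cs larger.
For reference (pm): B 85, O 63, Se 116, Rb 210, Sr 185, Cs 232.
So from largest to smallest: Cs > Rb > Sr > Se > B > O.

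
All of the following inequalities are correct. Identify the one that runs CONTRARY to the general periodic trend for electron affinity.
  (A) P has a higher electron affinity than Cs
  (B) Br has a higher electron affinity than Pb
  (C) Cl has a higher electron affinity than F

(C)

The general trend: electron affinity increases across a period and decreases down a group.
(A) P (period 3, group 15) vs Cs (period 6, group 1): the stated order agrees with the simple trend.
(B) Br (period 4, group 17) vs Pb (period 6, group 14): the stated order agrees with the simple trend.
(C) Cl (period 3, group 17) vs F (period 2, group 17): the stated order contradicts the simple trend.
The exception is (C): F's small 2p subshell makes the incoming electron feel strong e⁻–e⁻ repulsion, so Cl actually releases more energy on gaining an electron.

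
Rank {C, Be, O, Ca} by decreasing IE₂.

O > C > Be > Ca

The second ionization energy removes an electron from the +1 ion. For each element: C⁺ still has 3 valence electrons; Be⁺ still has 1 valence electron; O⁺ still has 5 valence electrons; Ca⁺ still has 1 valence electron.
All are still removing valence electrons, so compare the +1 ions as you would atoms: IE_2 generally rises across a period (higher Z_eff) and falls down a group (larger shell), subject to the usual subshell exceptions.
Valence configurations: C⁺ [He]2s²2p¹, Be⁺ [He]2s¹, O⁺ [He]2s²2p³, Ca⁺ [Ar]4s¹.
Approximate IE_2 values (kJ/mol): C 2353, Be 1757, O 3388, Ca 1145.
Putting it together, IE_2: Ca < Be < C < O.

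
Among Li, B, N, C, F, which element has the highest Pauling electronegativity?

Li is in period 2, group 1; B is in period 2, group 13; C is in period 2, group 14; N is in period 2, group 15; F is in period 2, group 17.
Electronegativity increases across a period and decreases down a group, tracking effective nuclear charge and atomic size.
All lie in period 2, so electronegativity increases left to right.
The highest Pauling electronegativity among these belongs to F.

F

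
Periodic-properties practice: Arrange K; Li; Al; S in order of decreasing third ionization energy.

Li > K > S > Al

The third ionization energy removes an electron from the +2 ion. For each element: K²⁺ is already 1 electron into the core; Li²⁺ is already 1 electron into the core; Al²⁺ still has 1 valence electron; S²⁺ still has 4 valence electrons.
Breaking into a closed-shell core is much more expensive than removing a leftover valence electron — K and Li have the largest IE_3 here.
Valence configurations: Al²⁺ [Ne]3s¹, S²⁺ [Ne]3s²3p².
Tabulated IE_3 (kJ/mol): K 4420, Li 11815, Al 2745, S 3357.
So the third ionization energies run Al < S < K < Li.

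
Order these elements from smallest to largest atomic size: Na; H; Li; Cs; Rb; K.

H < Li < Na < K < Rb < Cs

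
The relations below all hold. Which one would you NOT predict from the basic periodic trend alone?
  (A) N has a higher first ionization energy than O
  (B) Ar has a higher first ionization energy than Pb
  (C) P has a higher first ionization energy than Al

The general trend: first ionization energy increases across a period and decreases down a group.
(A) N (period 2, group 15) vs O (period 2, group 16): the stated order contradicts the simple trend.
(B) Ar (period 3, group 18) vs Pb (period 6, group 14): the stated order agrees with the simple trend.
(C) P (period 3, group 15) vs Al (period 3, group 13): the stated order agrees with the simple trend.
The exception is (A): pairing an electron in O's 2p⁴ costs repulsion energy, so O ionizes more easily than half-filled N (2p³).

(A)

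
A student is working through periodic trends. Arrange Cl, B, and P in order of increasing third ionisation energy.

IE_3 is the cost of taking one more electron from the +2 cation: Cl²⁺ still has 5 valence electrons; B²⁺ still has 1 valence electron; P²⁺ still has 3 valence electrons.
All are still removing valence electrons, so compare the +2 ions as you would atoms: IE_3 generally rises across a period (higher Z_eff) and falls down a group (larger shell), subject to the usual subshell exceptions.
Valence configurations: Cl²⁺ [Ne]3s²3p³, B²⁺ [He]2s¹, P²⁺ [Ne]3s²3p¹.
Approximate IE_3 values (kJ/mol): Cl 3822, B 3660, P 2914.
Hence IE_3: P < B < Cl.

P < B < Cl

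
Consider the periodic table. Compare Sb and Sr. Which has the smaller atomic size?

Sb

Sr is in period 5, group 2; Sb is in period 5, group 15.
Across a period the added protons contract the valence shell; down a group each new principal shell makes the atom larger.
All lie in period 5, so atomic radius increases right to left.
So Sb has the smaller atomic size (Sb < Sr).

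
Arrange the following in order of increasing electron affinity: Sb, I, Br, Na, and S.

Na < Sb < S < I < Br

Atoms with high Z_eff and room in the valence shell (especially the halogens) have the most exothermic electron affinities.
These span different periods and groups, so the two trends combine.
Sb > Na: period and group pull opposite ways; the across-period shift dominates (103 vs 53 kJ/mol).
S > Sb: relative to Sb, both the across-period and down-group shifts push S's electron affinity up.
I > S: period and group pull opposite ways; the across-period shift dominates (295 vs 200 kJ/mol).
Br > I: they share group 17; the group trend gives Br the larger value.
Tabulated electron affinity (kJ/mol): Na 53, S 200, Br 325, Sb 103, I 295.
So from lowest to highest: Na < Sb < S < I < Br.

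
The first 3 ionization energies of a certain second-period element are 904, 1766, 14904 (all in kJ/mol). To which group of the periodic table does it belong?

Look for the largest jump between consecutive ionization energies: IE3/IE2 ≈ 8.4, far larger than any earlier ratio.
That jump marks the point where a core electron is being removed. So the atom has 2 valence electrons.
A main-group element with 2 valence electrons is in group 2.

Group 2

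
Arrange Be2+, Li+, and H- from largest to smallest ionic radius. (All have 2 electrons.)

All of these have 2 electrons, so size is governed by nuclear charge alone: the more protons, the stronger the pull on the same electron cloud, and the smaller the ion.
Nuclear charges: Be2+ (Z=4), Li+ (Z=3), H- (Z=1).
Largest to smallest: H- > Li+ > Be2+.

H-, Li+, Be2+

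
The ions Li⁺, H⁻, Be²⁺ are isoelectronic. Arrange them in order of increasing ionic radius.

Be²⁺, Li⁺, H⁻

All of these have 2 electrons, so size is governed by nuclear charge alone: the more protons, the stronger the pull on the same electron cloud, and the smaller the ion.
Nuclear charges: Be²⁺ (Z=4), Li⁺ (Z=3), H⁻ (Z=1).
Smallest to largest: Be²⁺ < Li⁺ < H⁻.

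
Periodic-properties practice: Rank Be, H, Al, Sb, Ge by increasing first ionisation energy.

Al < Ge < Sb < Be < H

First ionization energy rises across a period (greater Z_eff holds electrons more tightly) and falls down a group (valence electrons are farther from the nucleus).
These sit on a diagonal, where the across-period and down-group effects partly cancel.
Ge > Al: the two effects oppose for this pair; the across-period effect wins (762 vs 578 kJ/mol).
Sb > Ge: period and group pull opposite ways; the across-period shift dominates (831 vs 762 kJ/mol).
Be > Sb: the two effects oppose for this pair; the down-group effect wins (900 vs 831 kJ/mol).
H > Be: period and group pull opposite ways; the down-group shift dominates (1312 vs 900 kJ/mol).
Tabulated first ionization energy (kJ/mol): H 1312, Be 900, Al 578, Ge 762, Sb 831.
So from lowest to highest: Al < Ge < Sb < Be < H.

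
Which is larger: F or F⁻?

F⁻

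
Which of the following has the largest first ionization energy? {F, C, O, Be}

F

First ionization energy rises across a period (greater Z_eff holds electrons more tightly) and falls down a group (valence electrons are farther from the nucleus).
All lie in period 2, so first ionization energy increases left to right.
The largest first ionization energy among these belongs to F.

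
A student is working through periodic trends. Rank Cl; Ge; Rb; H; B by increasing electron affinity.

B < Rb < H < Ge < Cl

H is in period 1, group 1; B is in period 2, group 13; Cl is in period 3, group 17; Ge is in period 4, group 14; Rb is in period 5, group 1.
Atoms with high Z_eff and room in the valence shell (especially the halogens) have the most exothermic electron affinities.
These span different periods and groups, so the two trends combine.
Rb > B: this pair runs against the simple trend — see the exception note.
H > Rb: H sits above Rb in group 1, so the down-group effect alone puts H higher.
Ge > H: period and group pull opposite ways; the across-period shift dominates (119 vs 73 kJ/mol).
Cl > Ge: both effects reinforce here, so Cl is clearly the higher of the two.
Note the exception: Rb has a higher electron affinity than B, contrary to the simple trend — B's ns²np¹ configuration gives only a small electron affinity — the sparsely filled np subshell binds an added electron weakly.
Approximate values (kJ/mol): H 73, B 27, Cl 349, Ge 119, Rb 47.
So from lowest to highest: B < Rb < H < Ge < Cl.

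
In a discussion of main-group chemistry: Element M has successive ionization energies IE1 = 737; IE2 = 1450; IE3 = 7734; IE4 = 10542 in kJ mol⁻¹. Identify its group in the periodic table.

Group 2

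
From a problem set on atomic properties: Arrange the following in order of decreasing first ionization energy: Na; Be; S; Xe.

Xe > S > Be > Na

Be is in period 2, group 2; Na is in period 3, group 1; S is in period 3, group 16; Xe is in period 5, group 18.
Across a period the outer electron is held more tightly (higher IE₁); down a group it sits in a higher shell, more shielded, and comes off more easily.
Neither a single period nor a single group — weigh both effects.
Be > Na: relative to Na, both the across-period and down-group shifts push Be's first ionization energy up.
S > Be: the two effects oppose for this pair; the across-period effect wins (1000 vs 900 kJ/mol).
Xe > S: the two effects oppose for this pair; the across-period effect wins (1170 vs 1000 kJ/mol).
Tabulated first ionization energy (kJ/mol): Be 900, Na 496, S 1000, Xe 1170.
So from highest to lowest: Xe > S > Be > Na.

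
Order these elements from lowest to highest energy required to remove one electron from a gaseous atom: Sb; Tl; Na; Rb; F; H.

Rb < Na < Tl < Sb < H < F

H is in period 1, group 1; F is in period 2, group 17; Na is in period 3, group 1; Rb is in period 5, group 1; Sb is in period 5, group 15; Tl is in period 6, group 13.
Across a period the outer electron is held more tightly (higher IE₁); down a group it sits in a higher shell, more shielded, and comes off more easily.
Here both period and group differ, so the two effects have to be weighed against each other.
Na > Rb: Na sits above Rb in group 1, so the down-group effect alone puts Na higher.
Tl > Na: the two effects oppose for this pair; the across-period effect wins (589 vs 496 kJ/mol).
Sb > Tl: both effects reinforce here, so Sb is clearly the higher of the two.
H > Sb: period and group pull opposite ways; the down-group shift dominates (1312 vs 831 kJ/mol).
F > H: the two effects oppose for this pair; the across-period effect wins (1681 vs 1312 kJ/mol).
Approximate values (kJ/mol): H 1312, F 1681, Na 496, Rb 403, Sb 831, Tl 589.
So from lowest to highest: Rb < Na < Tl < Sb < H < F.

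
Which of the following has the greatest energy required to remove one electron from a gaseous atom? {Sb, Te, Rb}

Te

IE₁ increases left→right with effective nuclear charge and decreases top→bottom as the valence shell moves farther out.
All lie in period 5, so first ionization energy increases left to right.
The greatest energy required to remove one electron from a gaseous atom among these belongs to Te.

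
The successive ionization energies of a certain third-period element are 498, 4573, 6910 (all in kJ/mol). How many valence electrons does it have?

1

Look for the largest jump between consecutive ionization energies: IE2/IE1 ≈ 9.2, far larger than any earlier ratio.
That jump marks the point where a core electron is being removed. So the atom has 1 valence electron.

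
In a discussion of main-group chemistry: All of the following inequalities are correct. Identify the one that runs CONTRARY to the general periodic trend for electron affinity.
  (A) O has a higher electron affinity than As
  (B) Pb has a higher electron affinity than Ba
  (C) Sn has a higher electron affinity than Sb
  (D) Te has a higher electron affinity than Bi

(C)

The general trend: electron affinity increases across a period and decreases down a group.
(A) O (period 2, group 16) vs As (period 4, group 15): the stated order agrees with the simple trend.
(B) Pb (period 6, group 14) vs Ba (period 6, group 2): the stated order agrees with the simple trend.
(C) Sn (period 5, group 14) vs Sb (period 5, group 15): the stated order contradicts the simple trend.
(D) Te (period 5, group 16) vs Bi (period 6, group 15): the stated order agrees with the simple trend.
The exception is (C): adding an electron to Sb's half-filled 5p³ is unfavourable, so Sn has the more exothermic EA.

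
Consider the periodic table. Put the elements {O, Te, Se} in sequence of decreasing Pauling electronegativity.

Electronegativity increases across a period and decreases down a group, tracking effective nuclear charge and atomic size.
All are in group 16, so electronegativity increases up the group.
So from highest to lowest: O > Se > Te.

O > Se > Te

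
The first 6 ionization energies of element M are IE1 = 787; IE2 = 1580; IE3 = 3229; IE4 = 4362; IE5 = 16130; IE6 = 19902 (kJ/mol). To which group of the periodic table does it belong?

Look for the largest jump between consecutive ionization energies: IE5/IE4 ≈ 3.7, far larger than any earlier ratio.
That jump marks the point where a core electron is being removed. So the atom has 4 valence electrons.
A main-group element with 4 valence electrons is in group 14.

Group 14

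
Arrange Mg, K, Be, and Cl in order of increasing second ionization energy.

Mg, Be, Cl, K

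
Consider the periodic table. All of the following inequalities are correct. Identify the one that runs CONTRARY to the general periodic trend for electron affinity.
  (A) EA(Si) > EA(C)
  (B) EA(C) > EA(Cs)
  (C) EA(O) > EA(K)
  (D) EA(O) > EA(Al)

The general trend: electron affinity increases across a period and decreases down a group.
(A) Si (period 3, group 14) vs C (period 2, group 14): the stated order contradicts the simple trend.
(B) C (period 2, group 14) vs Cs (period 6, group 1): the stated order agrees with the simple trend.
(C) O (period 2, group 16) vs K (period 4, group 1): the stated order agrees with the simple trend.
(D) O (period 2, group 16) vs Al (period 3, group 13): the stated order agrees with the simple trend.
The exception is (A): Si's larger, more diffuse 3p orbitals accept an added electron slightly more readily than C's compact 2p.

(A)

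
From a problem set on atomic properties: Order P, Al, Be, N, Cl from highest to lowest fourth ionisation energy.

Be > Al > N > Cl > P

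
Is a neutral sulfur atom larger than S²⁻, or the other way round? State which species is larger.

Forming S²⁻ adds 2 electrons to S. More electron–electron repulsion in the same shell, with unchanged nuclear charge, lets the cloud expand.
An anion is larger than its parent atom: S²⁻ > S.

S²⁻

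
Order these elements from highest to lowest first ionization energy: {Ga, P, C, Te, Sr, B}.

B is in period 2, group 13; C is in period 2, group 14; P is in period 3, group 15; Ga is in period 4, group 13; Sr is in period 5, group 2; Te is in period 5, group 16.
Across a period the outer electron is held more tightly (higher IE₁); down a group it sits in a higher shell, more shielded, and comes off more easily.
Neither a single period nor a single group — weigh both effects.
Ga > Sr: both effects reinforce here, so Ga is clearly the higher of the two.
B > Ga: they share group 13; the group trend gives B the larger value.
Te > B: period and group pull opposite ways; the across-period shift dominates (869 vs 801 kJ/mol).
P > Te: the two effects oppose for this pair; the down-group effect wins (1012 vs 869 kJ/mol).
C > P: period and group pull opposite ways; the down-group shift dominates (1086 vs 1012 kJ/mol).
Approximate values (kJ/mol): B 801, C 1086, P 1012, Ga 579, Sr 550, Te 869.
So from highest to lowest: C > P > Te > B > Ga > Sr.

C > P > Te > B > Ga > Sr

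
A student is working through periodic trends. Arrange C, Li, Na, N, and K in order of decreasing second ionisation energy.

Li > Na > K > N > C

The second ionization energy removes an electron from the +1 ion. For each element: C⁺ still has 3 valence electrons; Li⁺ is the bare [He] core; Na⁺ is the bare [Ne] core; N⁺ still has 4 valence electrons; K⁺ is the bare [Ar] core.
Breaking into a closed-shell core is much more expensive than removing a leftover valence electron — K, Na and Li have the largest IE_2 here.
Valence configurations: C⁺ [He]2s²2p¹, N⁺ [He]2s²2p².
The numbers (kJ/mol): C 2353, Li 7298, Na 4562, N 2856, K 3052.
Overall IE_2 order: C < N < K < Na < Li.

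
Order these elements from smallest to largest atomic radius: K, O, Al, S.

O < S < Al < K

Atomic radius shrinks across a period as nuclear charge pulls the same shell inward, and grows down a group as new shells are added.
Here both period and group differ, so the two effects have to be weighed against each other.
S > O: they share group 16; the group trend gives S the larger value.
Al > S: Al lies to the left of S in period 3, so the across-period effect alone puts Al larger.
K > Al: both effects reinforce here, so K is clearly the larger of the two.
Tabulated atomic radius (pm): O 63, Al 126, S 103, K 196.
So from smallest to largest: O < S < Al < K.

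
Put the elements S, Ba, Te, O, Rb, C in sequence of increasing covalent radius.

C is in period 2, group 14; O is in period 2, group 16; S is in period 3, group 16; Rb is in period 5, group 1; Te is in period 5, group 16; Ba is in period 6, group 2.
Atomic radius shrinks across a period as nuclear charge pulls the same shell inward, and grows down a group as new shells are added.
Here both period and group differ, so the two effects have to be weighed against each other.
C > O: C lies to the left of O in period 2, so the across-period effect alone puts C larger.
S > C: period and group pull opposite ways; the down-group shift dominates (103 vs 75 pm).
Te > S: Te sits below S in group 16, so the down-group effect alone puts Te larger.
Ba > Te: relative to Te, both the across-period and down-group shifts push Ba's atomic radius up.
Rb > Ba: period and group pull opposite ways; the across-period shift dominates (210 vs 196 pm).
Approximate values (pm): C 75, O 63, S 103, Rb 210, Te 136, Ba 196.
So from smallest to largest: O < C < S < Te < Ba < Rb.

O < C < S < Te < Ba < Rb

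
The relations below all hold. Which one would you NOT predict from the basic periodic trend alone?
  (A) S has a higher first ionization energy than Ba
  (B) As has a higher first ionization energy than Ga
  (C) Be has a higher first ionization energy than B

(C)

The general trend: first ionization energy increases across a period and decreases down a group.
(A) S (period 3, group 16) vs Ba (period 6, group 2): the stated order agrees with the simple trend.
(B) As (period 4, group 15) vs Ga (period 4, group 13): the stated order agrees with the simple trend.
(C) Be (period 2, group 2) vs B (period 2, group 13): the stated order contradicts the simple trend.
The exception is (C): removing B's lone 2p electron is easier than breaking Be's filled 2s².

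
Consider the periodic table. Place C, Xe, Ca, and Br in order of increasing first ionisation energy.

C is in period 2, group 14; Ca is in period 4, group 2; Br is in period 4, group 17; Xe is in period 5, group 18.
First ionization energy rises across a period (greater Z_eff holds electrons more tightly) and falls down a group (valence electrons are farther from the nucleus).
Here both period and group differ, so the two effects have to be weighed against each other.
C > Ca: relative to Ca, both the across-period and down-group shifts push C's first ionization energy up.
Br > C: the two effects oppose for this pair; the across-period effect wins (1140 vs 1086 kJ/mol).
Xe > Br: the two effects oppose for this pair; the across-period effect wins (1170 vs 1140 kJ/mol).
Tabulated first ionization energy (kJ/mol): C 1086, Ca 590, Br 1140, Xe 1170.
So from lowest to highest: Ca < C < Br < Xe.

Ca < C < Br < Xe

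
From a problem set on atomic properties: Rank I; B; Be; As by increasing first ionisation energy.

Be is in period 2, group 2; B is in period 2, group 13; As is in period 4, group 15; I is in period 5, group 17.
Across a period the outer electron is held more tightly (higher IE₁); down a group it sits in a higher shell, more shielded, and comes off more easily.
Neither a single period nor a single group — weigh both effects.
Be > B: this pair runs against the simple trend — see the exception note.
As > Be: period and group pull opposite ways; the across-period shift dominates (947 vs 900 kJ/mol).
I > As: period and group pull opposite ways; the across-period shift dominates (1008 vs 947 kJ/mol).
Note the exception: Be has a higher first ionization energy than B, contrary to the simple trend — removing B's lone 2p electron is easier than breaking Be's filled 2s².
For reference (kJ/mol): Be 900, B 801, As 947, I 1008.
So from lowest to highest: B < Be < As < I.

B < Be < As < I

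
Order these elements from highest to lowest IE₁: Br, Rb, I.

Br, I, Rb

Br is in period 4, group 17; Rb is in period 5, group 1; I is in period 5, group 17.
Removing the outermost electron gets harder across a period and easier down a group.
These span different periods and groups, so the two trends combine.
I > Rb: I lies to the right of Rb in period 5, so the across-period effect alone puts I higher.
Br > I: Br sits above I in group 17, so the down-group effect alone puts Br higher.
Approximate values (kJ/mol): Br 1140, Rb 403, I 1008.
So from highest to lowest: Br > I > Rb.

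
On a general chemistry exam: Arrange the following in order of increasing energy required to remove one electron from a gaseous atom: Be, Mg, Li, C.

Li is in period 2, group 1; Be is in period 2, group 2; C is in period 2, group 14; Mg is in period 3, group 2.
IE₁ increases left→right with effective nuclear charge and decreases top→bottom as the valence shell moves farther out.
Neither a single period nor a single group — weigh both effects.
Mg > Li: period and group pull opposite ways; the across-period shift dominates (738 vs 520 kJ/mol).
Be > Mg: Be sits above Mg in group 2, so the down-group effect alone puts Be higher.
C > Be: both are in period 2; the period trend gives C the larger value.
Approximate values (kJ/mol): Li 520, Be 900, C 1086, Mg 738.
So from lowest to highest: Li < Mg < Be < C.

Li < Mg < Be < C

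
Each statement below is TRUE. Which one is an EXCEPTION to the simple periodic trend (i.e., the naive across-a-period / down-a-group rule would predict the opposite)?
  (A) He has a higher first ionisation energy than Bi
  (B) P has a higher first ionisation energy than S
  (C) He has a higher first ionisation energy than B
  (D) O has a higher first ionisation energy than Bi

The general trend: first ionisation energy increases across a period and decreases down a group.
(A) He (period 1, group 18) vs Bi (period 6, group 15): the stated order agrees with the simple trend.
(B) P (period 3, group 15) vs S (period 3, group 16): the stated order contradicts the simple trend.
(C) He (period 1, group 18) vs B (period 2, group 13): the stated order agrees with the simple trend.
(D) O (period 2, group 16) vs Bi (period 6, group 15): the stated order agrees with the simple trend.
The exception is (B): S (3p⁴) ionizes more easily than half-filled P (3p³) because the paired 3p electron in S is pushed out by e⁻–e⁻ repulsion.

(B)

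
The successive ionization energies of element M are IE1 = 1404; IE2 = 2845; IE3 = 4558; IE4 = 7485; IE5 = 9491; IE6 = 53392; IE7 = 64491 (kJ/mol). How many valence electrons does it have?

5

Look for the largest jump between consecutive ionization energies: IE6/IE5 ≈ 5.6, far larger than any earlier ratio.
That jump marks the point where a core electron is being removed. So the atom has 5 valence electrons.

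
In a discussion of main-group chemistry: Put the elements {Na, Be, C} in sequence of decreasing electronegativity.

C, Be, Na

Be is in period 2, group 2; C is in period 2, group 14; Na is in period 3, group 1.
Electronegativity increases across a period and decreases down a group, tracking effective nuclear charge and atomic size.
Here both period and group differ, so the two effects have to be weighed against each other.
Be > Na: both effects reinforce here, so Be is clearly the higher of the two.
C > Be: C lies to the right of Be in period 2, so the across-period effect alone puts C higher.
Approximate values (Pauling): Be 1.57, C 2.55, Na 0.93.
So from highest to lowest: C > Be > Na.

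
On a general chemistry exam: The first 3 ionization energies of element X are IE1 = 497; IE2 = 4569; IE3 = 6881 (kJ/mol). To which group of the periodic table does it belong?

Group 1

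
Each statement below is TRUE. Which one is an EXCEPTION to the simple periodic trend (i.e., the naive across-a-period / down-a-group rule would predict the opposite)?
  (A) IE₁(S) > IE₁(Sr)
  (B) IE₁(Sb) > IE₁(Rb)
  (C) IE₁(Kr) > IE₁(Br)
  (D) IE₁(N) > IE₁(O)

The general trend: first ionization energy increases across a period and decreases down a group.
(A) S (period 3, group 16) vs Sr (period 5, group 2): the stated order agrees with the simple trend.
(B) Sb (period 5, group 15) vs Rb (period 5, group 1): the stated order agrees with the simple trend.
(C) Kr (period 4, group 18) vs Br (period 4, group 17): the stated order agrees with the simple trend.
(D) N (period 2, group 15) vs O (period 2, group 16): the stated order contradicts the simple trend.
The exception is (D): pairing an electron in O's 2p⁴ costs repulsion energy, so O ionizes more easily than half-filled N (2p³).

(D)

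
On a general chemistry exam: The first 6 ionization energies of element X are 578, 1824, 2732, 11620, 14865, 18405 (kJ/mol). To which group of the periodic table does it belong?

Look for the largest jump between consecutive ionization energies: IE4/IE3 ≈ 4.3, far larger than any earlier ratio.
That jump marks the point where a core electron is being removed. So the atom has 3 valence electrons.
A main-group element with 3 valence electrons is in group 13.

Group 13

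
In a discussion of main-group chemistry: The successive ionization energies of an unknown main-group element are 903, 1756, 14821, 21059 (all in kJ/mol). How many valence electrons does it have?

2

Look for the largest jump between consecutive ionization energies: IE3/IE2 ≈ 8.4, far larger than any earlier ratio.
That jump marks the point where a core electron is being removed. So the atom has 2 valence electrons.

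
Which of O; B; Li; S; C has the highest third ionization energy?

Li

The third ionization energy removes an electron from the +2 ion. For each element: O²⁺ still has 4 valence electrons; B²⁺ still has 1 valence electron; Li²⁺ is already 1 electron into the core; S²⁺ still has 4 valence electrons; C²⁺ still has 2 valence electrons.
Core electrons are held far more tightly than valence electrons, so Li tops the IE_3 order.
Valence configurations: O²⁺ [He]2s²2p², B²⁺ [He]2s¹, S²⁺ [Ne]3s²3p², C²⁺ [He]2s².
The numbers (kJ/mol): O 5300, B 3660, Li 11815, S 3357, C 4620.
Overall IE_3 order: S < B < C < O < Li.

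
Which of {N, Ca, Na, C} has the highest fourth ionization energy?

Na

IE_4 is the cost of taking one more electron from the +3 cation: N³⁺ still has 2 valence electrons; Ca³⁺ is already 1 electron into the core; Na³⁺ is already 2 electrons into the core; C³⁺ still has 1 valence electron.
Usually core removal costs more than valence removal, but here the competition is close: a tightly held n=2 valence electron can cost more to remove than an n=3 core electron, so the actual values have to decide it.
Valence configurations: N³⁺ [He]2s², C³⁺ [He]2s¹.
Tabulated IE_4 (kJ/mol): N 7475, Ca 6491, Na 9543, C 6223.
So the fourth ionization energies run C < Ca < N < Na.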